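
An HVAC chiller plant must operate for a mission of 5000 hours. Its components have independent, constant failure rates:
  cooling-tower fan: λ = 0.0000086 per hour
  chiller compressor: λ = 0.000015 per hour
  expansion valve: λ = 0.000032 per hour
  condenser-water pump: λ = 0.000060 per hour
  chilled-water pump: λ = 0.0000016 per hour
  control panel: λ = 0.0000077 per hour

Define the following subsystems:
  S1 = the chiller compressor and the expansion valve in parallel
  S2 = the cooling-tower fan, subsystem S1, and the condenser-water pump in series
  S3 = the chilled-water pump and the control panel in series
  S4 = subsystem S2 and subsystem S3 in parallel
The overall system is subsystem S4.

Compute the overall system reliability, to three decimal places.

0.986

R(cooling-tower fan) = exp(−0.0000086 × 5000) = 0.95791
R(chiller compressor) = exp(−0.000015 × 5000) = 0.92774
R(expansion valve) = exp(−0.000032 × 5000) = 0.85214
R(condenser-water pump) = exp(−0.000060 × 5000) = 0.74082
R(chilled-water pump) = exp(−0.0000016 × 5000) = 0.99203
R(control panel) = exp(−0.0000077 × 5000) = 0.96223
Parallel (chiller compressor and expansion valve): 1 − (1 − 0.92774)(1 − 0.85214) = 0.98932
Series (cooling-tower fan, [0.98932], and condenser-water pump): 0.95791 × 0.98932 × 0.74082 = 0.70206
Series (chilled-water pump and control panel): 0.99203 × 0.96223 = 0.95456
Parallel ([0.70206] and [0.95456]): 1 − (1 − 0.70206)(1 − 0.95456) = 0.986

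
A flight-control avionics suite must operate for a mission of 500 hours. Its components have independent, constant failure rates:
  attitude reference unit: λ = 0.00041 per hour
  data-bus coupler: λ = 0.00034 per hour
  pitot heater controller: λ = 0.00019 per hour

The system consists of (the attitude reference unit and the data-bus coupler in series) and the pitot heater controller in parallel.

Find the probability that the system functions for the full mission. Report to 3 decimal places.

R(attitude reference unit) = exp(−0.00041 × 500) = 0.81465
R(data-bus coupler) = exp(−0.00034 × 500) = 0.84366
R(pitot heater controller) = exp(−0.00019 × 500) = 0.90937
Series (attitude reference unit and data-bus coupler): 0.81465 × 0.84366 = 0.68729
Parallel ([0.68729] and pitot heater controller): 1 − (1 − 0.68729)(1 − 0.90937) = 0.972

0.972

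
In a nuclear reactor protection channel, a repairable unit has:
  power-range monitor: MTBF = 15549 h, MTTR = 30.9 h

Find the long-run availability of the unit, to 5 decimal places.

0.99802

A(power-range monitor) = MTBF/(MTBF+MTTR) = 15549/(15549+30.9) = 0.99802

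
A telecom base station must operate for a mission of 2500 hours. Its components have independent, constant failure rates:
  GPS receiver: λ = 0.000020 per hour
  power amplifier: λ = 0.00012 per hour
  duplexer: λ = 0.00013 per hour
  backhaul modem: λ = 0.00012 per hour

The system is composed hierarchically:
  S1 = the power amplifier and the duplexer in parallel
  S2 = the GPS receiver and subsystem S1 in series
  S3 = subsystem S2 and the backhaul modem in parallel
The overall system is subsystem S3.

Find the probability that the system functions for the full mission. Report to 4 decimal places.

R(GPS receiver) = exp(−0.000020 × 2500) = 0.951229
R(power amplifier) = exp(−0.00012 × 2500) = 0.740818
R(duplexer) = exp(−0.00013 × 2500) = 0.722527
R(backhaul modem) = exp(−0.00012 × 2500) = 0.740818
Parallel (power amplifier and duplexer): 1 − (1 − 0.740818)(1 − 0.722527) = 0.928084
Series (GPS receiver and [0.928084]): 0.951229 × 0.928084 = 0.882820
Parallel ([0.882820] and backhaul modem): 1 − (1 − 0.882820)(1 − 0.740818) = 0.9696

0.9696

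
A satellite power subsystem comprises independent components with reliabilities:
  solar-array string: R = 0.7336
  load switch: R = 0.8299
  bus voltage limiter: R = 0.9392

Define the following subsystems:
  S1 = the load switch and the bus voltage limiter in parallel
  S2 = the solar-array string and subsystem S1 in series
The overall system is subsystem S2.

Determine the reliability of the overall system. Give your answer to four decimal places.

0.7260

Parallel (load switch and bus voltage limiter): 1 − (1 − 0.829900)(1 − 0.939200) = 0.989658
Series (solar-array string and [0.989658]): 0.733600 × 0.989658 = 0.7260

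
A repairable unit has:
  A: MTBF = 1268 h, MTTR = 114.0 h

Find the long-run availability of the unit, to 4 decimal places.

0.9175

A(A) = MTBF/(MTBF+MTTR) = 1268/(1268+114.0) = 0.9175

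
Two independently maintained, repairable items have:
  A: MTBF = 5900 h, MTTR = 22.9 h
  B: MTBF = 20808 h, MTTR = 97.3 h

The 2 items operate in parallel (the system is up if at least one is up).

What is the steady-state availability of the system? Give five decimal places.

0.99998

A(A) = MTBF/(MTBF+MTTR) = 5900/(5900+22.9) = 0.996134
A(B) = MTBF/(MTBF+MTTR) = 20808/(20808+97.3) = 0.995346
Parallel availability: 1 − (1 − 0.996134)(1 − 0.995346) = 0.99998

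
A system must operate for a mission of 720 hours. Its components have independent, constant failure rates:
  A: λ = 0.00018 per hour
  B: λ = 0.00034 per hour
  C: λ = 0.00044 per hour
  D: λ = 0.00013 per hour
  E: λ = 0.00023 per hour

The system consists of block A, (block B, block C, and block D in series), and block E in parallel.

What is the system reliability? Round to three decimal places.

0.991

R(A) = exp(−0.00018 × 720) = 0.87845
R(B) = exp(−0.00034 × 720) = 0.78286
R(C) = exp(−0.00044 × 720) = 0.72848
R(D) = exp(−0.00013 × 720) = 0.91065
R(E) = exp(−0.00023 × 720) = 0.84739
Series (B, C, and D): 0.78286 × 0.72848 × 0.91065 = 0.51934
Parallel (A, [0.51934], and E): 1 − (1 − 0.87845)(1 − 0.51934)(1 − 0.84739) = 0.991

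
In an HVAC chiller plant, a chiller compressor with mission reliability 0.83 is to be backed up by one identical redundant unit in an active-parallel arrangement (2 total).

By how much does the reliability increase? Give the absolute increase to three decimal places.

0.141

R_before = 0.83
R_after = 1 − (1 − 0.83)^2 = 0.971
ΔR = 0.971 − 0.83 = 0.141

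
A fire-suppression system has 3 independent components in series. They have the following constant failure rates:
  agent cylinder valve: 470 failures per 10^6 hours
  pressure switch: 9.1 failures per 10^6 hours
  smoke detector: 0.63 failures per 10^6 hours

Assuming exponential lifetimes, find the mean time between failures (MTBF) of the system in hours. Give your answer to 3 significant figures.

Series of exponential components: λ_sys = Σ λ_i
λ_sys = 0.00047 + 0.0000091 + 0.00000063 = 4.7973e-04 /h
MTBF = 1 / λ_sys = 2080 h

2080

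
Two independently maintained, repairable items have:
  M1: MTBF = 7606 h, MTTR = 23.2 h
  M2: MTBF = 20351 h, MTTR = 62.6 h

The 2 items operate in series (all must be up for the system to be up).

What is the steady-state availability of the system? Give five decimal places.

A(M1) = MTBF/(MTBF+MTTR) = 7606/(7606+23.2) = 0.996959
A(M2) = MTBF/(MTBF+MTTR) = 20351/(20351+62.6) = 0.996933
Series availability: 0.996959 × 0.996933 = 0.99390

0.99390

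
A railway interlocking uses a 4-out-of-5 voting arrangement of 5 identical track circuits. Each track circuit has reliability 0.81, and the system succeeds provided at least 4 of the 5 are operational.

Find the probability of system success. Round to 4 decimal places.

0.7576

R = Σ_{i=4}^{5} C(5,i) p^i (1−p)^{5−i} with p = 0.81
C(5,4)·0.81^4·0.19^1 = 0.408944
C(5,5)·0.81^5·0.19^0 = 0.348678
Sum = 0.7576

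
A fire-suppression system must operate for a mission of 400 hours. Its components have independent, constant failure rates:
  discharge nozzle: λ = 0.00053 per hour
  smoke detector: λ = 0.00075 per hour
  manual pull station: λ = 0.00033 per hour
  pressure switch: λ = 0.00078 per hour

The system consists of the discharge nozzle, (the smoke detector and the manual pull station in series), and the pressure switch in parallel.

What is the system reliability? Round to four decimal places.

R(discharge nozzle) = exp(−0.00053 × 400) = 0.808965
R(smoke detector) = exp(−0.00075 × 400) = 0.740818
R(manual pull station) = exp(−0.00033 × 400) = 0.876341
R(pressure switch) = exp(−0.00078 × 400) = 0.731982
Series (smoke detector and manual pull station): 0.740818 × 0.876341 = 0.649209
Parallel (discharge nozzle, [0.649209], and pressure switch): 1 − (1 − 0.808965)(1 − 0.649209)(1 − 0.731982) = 0.9820

0.9820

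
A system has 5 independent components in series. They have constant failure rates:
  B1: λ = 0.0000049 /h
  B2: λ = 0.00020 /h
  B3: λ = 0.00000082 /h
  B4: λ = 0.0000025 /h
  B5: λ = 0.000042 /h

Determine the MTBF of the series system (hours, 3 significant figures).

Series of exponential components: λ_sys = Σ λ_i
λ_sys = 0.0000049 + 0.00020 + 0.00000082 + 0.0000025 + 0.000042 = 2.5022e-04 /h
MTBF = 1 / λ_sys = 4000 h

4000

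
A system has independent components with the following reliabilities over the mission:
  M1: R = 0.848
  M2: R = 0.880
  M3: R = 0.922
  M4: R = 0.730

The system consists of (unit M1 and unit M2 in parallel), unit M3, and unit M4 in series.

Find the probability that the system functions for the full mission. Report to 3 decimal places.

0.661

Parallel (M1 and M2): 1 − (1 − 0.84800)(1 − 0.88000) = 0.98176
Series ([0.98176], M3, and M4): 0.98176 × 0.92200 × 0.73000 = 0.661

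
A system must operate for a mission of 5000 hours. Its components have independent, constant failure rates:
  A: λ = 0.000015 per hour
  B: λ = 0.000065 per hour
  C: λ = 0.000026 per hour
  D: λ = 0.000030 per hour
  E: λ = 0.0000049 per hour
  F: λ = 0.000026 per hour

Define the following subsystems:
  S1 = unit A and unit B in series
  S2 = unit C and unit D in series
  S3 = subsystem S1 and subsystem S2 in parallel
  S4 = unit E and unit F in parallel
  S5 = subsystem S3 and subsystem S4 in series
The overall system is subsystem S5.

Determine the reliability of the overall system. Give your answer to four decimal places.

R(A) = exp(−0.000015 × 5000) = 0.927743
R(B) = exp(−0.000065 × 5000) = 0.722527
R(C) = exp(−0.000026 × 5000) = 0.878095
R(D) = exp(−0.000030 × 5000) = 0.860708
R(E) = exp(−0.0000049 × 5000) = 0.975798
R(F) = exp(−0.000026 × 5000) = 0.878095
Series (A and B): 0.927743 × 0.722527 = 0.670319
Series (C and D): 0.878095 × 0.860708 = 0.755783
Parallel ([0.670319] and [0.755783]): 1 − (1 − 0.670319)(1 − 0.755783) = 0.919486
Parallel (E and F): 1 − (1 − 0.975798)(1 − 0.878095) = 0.997050
Series ([0.919486] and [0.997050]): 0.919486 × 0.997050 = 0.9168

0.9168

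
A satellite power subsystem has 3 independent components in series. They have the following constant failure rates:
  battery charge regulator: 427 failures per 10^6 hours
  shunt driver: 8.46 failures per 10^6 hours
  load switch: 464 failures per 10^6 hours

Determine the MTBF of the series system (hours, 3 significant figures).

Series of exponential components: λ_sys = Σ λ_i
λ_sys = 0.000427 + 0.00000846 + 0.000464 = 8.9946e-04 /h
MTBF = 1 / λ_sys = 1110 h

1110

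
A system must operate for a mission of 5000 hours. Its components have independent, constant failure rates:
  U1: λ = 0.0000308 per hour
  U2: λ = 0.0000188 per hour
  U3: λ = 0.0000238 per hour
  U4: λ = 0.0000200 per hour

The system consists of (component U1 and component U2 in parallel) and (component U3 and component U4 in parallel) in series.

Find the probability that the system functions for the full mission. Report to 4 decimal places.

0.9767

R(U1) = exp(−0.0000308 × 5000) = 0.857272
R(U2) = exp(−0.0000188 × 5000) = 0.910283
R(U3) = exp(−0.0000238 × 5000) = 0.887808
R(U4) = exp(−0.0000200 × 5000) = 0.904837
Parallel (U1 and U2): 1 − (1 − 0.857272)(1 − 0.910283) = 0.987195
Parallel (U3 and U4): 1 − (1 − 0.887808)(1 − 0.904837) = 0.989323
Series ([0.987195] and [0.989323]): 0.987195 × 0.989323 = 0.9767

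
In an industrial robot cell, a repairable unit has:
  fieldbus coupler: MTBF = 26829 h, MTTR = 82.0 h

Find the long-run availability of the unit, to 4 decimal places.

0.9970

A(fieldbus coupler) = MTBF/(MTBF+MTTR) = 26829/(26829+82.0) = 0.9970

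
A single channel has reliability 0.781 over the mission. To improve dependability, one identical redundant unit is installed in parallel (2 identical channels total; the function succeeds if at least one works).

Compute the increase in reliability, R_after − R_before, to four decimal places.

0.1710

R_before = 0.781
R_after = 1 − (1 − 0.781)^2 = 0.9520
ΔR = 0.9520 − 0.781 = 0.1710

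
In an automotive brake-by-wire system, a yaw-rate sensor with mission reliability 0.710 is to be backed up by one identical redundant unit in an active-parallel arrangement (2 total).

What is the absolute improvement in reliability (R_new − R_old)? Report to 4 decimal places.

R_before = 0.710
R_after = 1 − (1 − 0.710)^2 = 0.9159
ΔR = 0.9159 − 0.710 = 0.2059

0.2059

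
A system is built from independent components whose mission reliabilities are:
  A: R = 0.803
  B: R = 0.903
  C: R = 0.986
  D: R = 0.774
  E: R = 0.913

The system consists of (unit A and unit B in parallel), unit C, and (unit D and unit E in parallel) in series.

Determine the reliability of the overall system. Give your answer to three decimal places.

0.948

Parallel (A and B): 1 − (1 − 0.80300)(1 − 0.90300) = 0.98089
Parallel (D and E): 1 − (1 − 0.77400)(1 − 0.91300) = 0.98034
Series ([0.98089], C, and [0.98034]): 0.98089 × 0.98600 × 0.98034 = 0.948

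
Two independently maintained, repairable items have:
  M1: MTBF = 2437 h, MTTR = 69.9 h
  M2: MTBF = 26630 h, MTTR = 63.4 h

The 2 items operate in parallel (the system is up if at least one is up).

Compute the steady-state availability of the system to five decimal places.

A(M1) = MTBF/(MTBF+MTTR) = 2437/(2437+69.9) = 0.972117
A(M2) = MTBF/(MTBF+MTTR) = 26630/(26630+63.4) = 0.997625
Parallel availability: 1 − (1 − 0.972117)(1 − 0.997625) = 0.99993

0.99993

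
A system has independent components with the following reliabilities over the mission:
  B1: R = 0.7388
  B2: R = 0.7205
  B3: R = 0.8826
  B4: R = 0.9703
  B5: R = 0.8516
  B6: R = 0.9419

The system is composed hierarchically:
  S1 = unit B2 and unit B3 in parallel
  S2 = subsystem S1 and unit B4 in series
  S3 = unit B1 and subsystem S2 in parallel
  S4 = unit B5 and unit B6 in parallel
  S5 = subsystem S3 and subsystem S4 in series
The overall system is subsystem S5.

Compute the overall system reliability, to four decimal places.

Parallel (B2 and B3): 1 − (1 − 0.720500)(1 − 0.882600) = 0.967187
Series ([0.967187] and B4): 0.967187 × 0.970300 = 0.938462
Parallel (B1 and [0.938462]): 1 − (1 − 0.738800)(1 − 0.938462) = 0.983926
Parallel (B5 and B6): 1 − (1 − 0.851600)(1 − 0.941900) = 0.991378
Series ([0.983926] and [0.991378]): 0.983926 × 0.991378 = 0.9754

0.9754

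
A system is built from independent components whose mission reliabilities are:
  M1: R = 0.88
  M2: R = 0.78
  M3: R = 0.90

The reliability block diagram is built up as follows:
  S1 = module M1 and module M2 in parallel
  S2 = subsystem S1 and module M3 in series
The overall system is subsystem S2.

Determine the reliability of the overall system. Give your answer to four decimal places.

0.8762

Parallel (M1 and M2): 1 − (1 − 0.880000)(1 − 0.780000) = 0.973600
Series ([0.973600] and M3): 0.973600 × 0.900000 = 0.8762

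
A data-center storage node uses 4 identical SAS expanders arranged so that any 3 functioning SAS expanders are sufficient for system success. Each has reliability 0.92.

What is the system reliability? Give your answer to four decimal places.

R = Σ_{i=3}^{4} C(4,i) p^i (1−p)^{4−i} with p = 0.92
C(4,3)·0.92^3·0.08^1 = 0.249180
C(4,4)·0.92^4·0.08^0 = 0.716393
Sum = 0.9656

0.9656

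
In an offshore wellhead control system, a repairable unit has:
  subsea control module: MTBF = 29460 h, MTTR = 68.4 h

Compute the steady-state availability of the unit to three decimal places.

0.998

A(subsea control module) = MTBF/(MTBF+MTTR) = 29460/(29460+68.4) = 0.998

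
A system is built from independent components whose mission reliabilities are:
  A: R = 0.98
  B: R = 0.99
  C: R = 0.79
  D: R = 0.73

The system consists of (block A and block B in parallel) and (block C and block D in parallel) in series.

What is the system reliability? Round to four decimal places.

0.9431

Parallel (A and B): 1 − (1 − 0.980000)(1 − 0.990000) = 0.999800
Parallel (C and D): 1 − (1 − 0.790000)(1 − 0.730000) = 0.943300
Series ([0.999800] and [0.943300]): 0.999800 × 0.943300 = 0.9431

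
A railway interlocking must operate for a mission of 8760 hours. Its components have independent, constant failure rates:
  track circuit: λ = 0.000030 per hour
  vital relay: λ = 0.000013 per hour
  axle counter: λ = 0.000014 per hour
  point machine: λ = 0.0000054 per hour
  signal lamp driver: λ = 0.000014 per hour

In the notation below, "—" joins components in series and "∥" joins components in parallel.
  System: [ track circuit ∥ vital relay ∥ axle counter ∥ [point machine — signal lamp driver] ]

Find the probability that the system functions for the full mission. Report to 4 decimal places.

R(track circuit) = exp(−0.000030 × 8760) = 0.768896
R(vital relay) = exp(−0.000013 × 8760) = 0.892365
R(axle counter) = exp(−0.000014 × 8760) = 0.884582
R(point machine) = exp(−0.0000054 × 8760) = 0.953797
R(signal lamp driver) = exp(−0.000014 × 8760) = 0.884582
Series (point machine and signal lamp driver): 0.953797 × 0.884582 = 0.843712
Parallel (track circuit, vital relay, axle counter, and [0.843712]): 1 − (1 − 0.768896)(1 − 0.892365)(1 − 0.884582)(1 − 0.843712) = 0.9996

0.9996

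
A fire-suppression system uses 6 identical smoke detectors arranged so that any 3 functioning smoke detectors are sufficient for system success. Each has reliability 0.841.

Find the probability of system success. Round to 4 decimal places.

0.9927

R = Σ_{i=3}^{6} C(6,i) p^i (1−p)^{6−i} with p = 0.841
C(6,3)·0.841^3·0.159^3 = 0.047820
C(6,4)·0.841^4·0.159^2 = 0.189701
C(6,5)·0.841^5·0.159^1 = 0.401355
C(6,6)·0.841^6·0.159^0 = 0.353815
Sum = 0.9927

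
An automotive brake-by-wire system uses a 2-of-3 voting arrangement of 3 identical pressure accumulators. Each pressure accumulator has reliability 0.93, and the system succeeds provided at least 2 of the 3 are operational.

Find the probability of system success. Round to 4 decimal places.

0.9860

R = Σ_{i=2}^{3} C(3,i) p^i (1−p)^{3−i} with p = 0.93
C(3,2)·0.93^2·0.07^1 = 0.181629
C(3,3)·0.93^3·0.07^0 = 0.804357
Sum = 0.9860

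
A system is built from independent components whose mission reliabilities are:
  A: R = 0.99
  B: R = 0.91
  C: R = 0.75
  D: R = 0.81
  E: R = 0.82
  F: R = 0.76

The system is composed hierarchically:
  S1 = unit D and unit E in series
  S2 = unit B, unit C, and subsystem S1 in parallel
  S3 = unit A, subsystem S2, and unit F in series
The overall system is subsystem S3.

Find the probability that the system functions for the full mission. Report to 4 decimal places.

Series (D and E): 0.810000 × 0.820000 = 0.664200
Parallel (B, C, and [0.664200]): 1 − (1 − 0.910000)(1 − 0.750000)(1 − 0.664200) = 0.992445
Series (A, [0.992445], and F): 0.990000 × 0.992445 × 0.760000 = 0.7467

0.7467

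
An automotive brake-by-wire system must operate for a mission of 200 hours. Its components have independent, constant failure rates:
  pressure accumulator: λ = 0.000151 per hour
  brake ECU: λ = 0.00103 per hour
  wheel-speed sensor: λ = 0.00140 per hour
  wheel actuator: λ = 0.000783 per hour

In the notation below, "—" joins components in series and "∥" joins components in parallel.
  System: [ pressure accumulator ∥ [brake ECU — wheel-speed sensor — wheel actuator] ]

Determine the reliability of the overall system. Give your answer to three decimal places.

0.986

R(pressure accumulator) = exp(−0.000151 × 200) = 0.97025
R(brake ECU) = exp(−0.00103 × 200) = 0.81383
R(wheel-speed sensor) = exp(−0.00140 × 200) = 0.75578
R(wheel actuator) = exp(−0.000783 × 200) = 0.85505
Series (brake ECU, wheel-speed sensor, and wheel actuator): 0.81383 × 0.75578 × 0.85505 = 0.52592
Parallel (pressure accumulator and [0.52592]): 1 − (1 − 0.97025)(1 − 0.52592) = 0.986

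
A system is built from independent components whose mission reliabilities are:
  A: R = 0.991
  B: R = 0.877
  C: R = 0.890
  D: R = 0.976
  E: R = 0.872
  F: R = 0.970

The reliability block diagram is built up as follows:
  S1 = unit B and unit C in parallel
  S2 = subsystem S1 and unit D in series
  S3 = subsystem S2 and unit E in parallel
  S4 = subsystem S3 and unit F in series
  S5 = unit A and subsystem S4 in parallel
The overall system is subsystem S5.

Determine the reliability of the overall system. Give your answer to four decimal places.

0.9997

Parallel (B and C): 1 − (1 − 0.877000)(1 − 0.890000) = 0.986470
Series ([0.986470] and D): 0.986470 × 0.976000 = 0.962795
Parallel ([0.962795] and E): 1 − (1 − 0.962795)(1 − 0.872000) = 0.995238
Series ([0.995238] and F): 0.995238 × 0.970000 = 0.965381
Parallel (A and [0.965381]): 1 − (1 − 0.991000)(1 − 0.965381) = 0.9997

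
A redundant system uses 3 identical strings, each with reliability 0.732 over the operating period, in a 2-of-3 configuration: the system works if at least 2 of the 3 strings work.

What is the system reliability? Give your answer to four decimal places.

R = Σ_{i=2}^{3} C(3,i) p^i (1−p)^{3−i} with p = 0.732
C(3,2)·0.732^2·0.268^1 = 0.430802
C(3,3)·0.732^3·0.268^0 = 0.392223
Sum = 0.8230

0.8230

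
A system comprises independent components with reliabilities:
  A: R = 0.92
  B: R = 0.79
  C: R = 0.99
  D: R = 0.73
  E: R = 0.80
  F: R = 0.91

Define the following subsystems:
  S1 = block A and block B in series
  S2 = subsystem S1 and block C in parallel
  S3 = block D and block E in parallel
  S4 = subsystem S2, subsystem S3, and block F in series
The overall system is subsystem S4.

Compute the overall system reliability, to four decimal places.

Series (A and B): 0.920000 × 0.790000 = 0.726800
Parallel ([0.726800] and C): 1 − (1 − 0.726800)(1 − 0.990000) = 0.997268
Parallel (D and E): 1 − (1 − 0.730000)(1 − 0.800000) = 0.946000
Series ([0.997268], [0.946000], and F): 0.997268 × 0.946000 × 0.910000 = 0.8585

0.8585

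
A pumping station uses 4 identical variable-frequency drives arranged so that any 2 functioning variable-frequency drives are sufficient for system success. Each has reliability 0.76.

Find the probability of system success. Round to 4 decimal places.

0.9547

R = Σ_{i=2}^{4} C(4,i) p^i (1−p)^{4−i} with p = 0.76
C(4,2)·0.76^2·0.24^2 = 0.199619
C(4,3)·0.76^3·0.24^1 = 0.421417
C(4,4)·0.76^4·0.24^0 = 0.333622
Sum = 0.9547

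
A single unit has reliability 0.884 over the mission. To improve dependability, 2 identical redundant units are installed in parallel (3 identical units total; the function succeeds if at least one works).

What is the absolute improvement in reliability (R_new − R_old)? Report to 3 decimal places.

0.114

R_before = 0.884
R_after = 1 − (1 − 0.884)^3 = 0.998
ΔR = 0.998 − 0.884 = 0.114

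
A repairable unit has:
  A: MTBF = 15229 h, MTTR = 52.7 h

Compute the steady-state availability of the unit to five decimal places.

0.99655

A(A) = MTBF/(MTBF+MTTR) = 15229/(15229+52.7) = 0.99655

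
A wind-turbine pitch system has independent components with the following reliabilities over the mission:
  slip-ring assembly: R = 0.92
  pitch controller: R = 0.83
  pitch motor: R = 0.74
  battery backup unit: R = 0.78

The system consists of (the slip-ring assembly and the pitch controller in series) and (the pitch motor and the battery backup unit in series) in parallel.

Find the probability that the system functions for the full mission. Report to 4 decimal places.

0.9001

Series (slip-ring assembly and pitch controller): 0.920000 × 0.830000 = 0.763600
Series (pitch motor and battery backup unit): 0.740000 × 0.780000 = 0.577200
Parallel ([0.763600] and [0.577200]): 1 − (1 − 0.763600)(1 − 0.577200) = 0.9001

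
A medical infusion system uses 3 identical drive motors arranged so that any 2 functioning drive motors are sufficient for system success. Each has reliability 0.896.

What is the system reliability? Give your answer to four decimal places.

0.9698

R = Σ_{i=2}^{3} C(3,i) p^i (1−p)^{3−i} with p = 0.896
C(3,2)·0.896^2·0.104^1 = 0.250479
C(3,3)·0.896^3·0.104^0 = 0.719323
Sum = 0.9698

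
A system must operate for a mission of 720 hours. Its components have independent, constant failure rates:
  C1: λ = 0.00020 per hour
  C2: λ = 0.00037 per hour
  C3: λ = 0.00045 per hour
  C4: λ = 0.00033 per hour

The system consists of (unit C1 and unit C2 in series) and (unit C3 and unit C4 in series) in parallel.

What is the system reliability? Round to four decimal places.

R(C1) = exp(−0.00020 × 720) = 0.865888
R(C2) = exp(−0.00037 × 720) = 0.766133
R(C3) = exp(−0.00045 × 720) = 0.723250
R(C4) = exp(−0.00033 × 720) = 0.788518
Series (C1 and C2): 0.865888 × 0.766133 = 0.663385
Series (C3 and C4): 0.723250 × 0.788518 = 0.570296
Parallel ([0.663385] and [0.570296]): 1 − (1 − 0.663385)(1 − 0.570296) = 0.8554

0.8554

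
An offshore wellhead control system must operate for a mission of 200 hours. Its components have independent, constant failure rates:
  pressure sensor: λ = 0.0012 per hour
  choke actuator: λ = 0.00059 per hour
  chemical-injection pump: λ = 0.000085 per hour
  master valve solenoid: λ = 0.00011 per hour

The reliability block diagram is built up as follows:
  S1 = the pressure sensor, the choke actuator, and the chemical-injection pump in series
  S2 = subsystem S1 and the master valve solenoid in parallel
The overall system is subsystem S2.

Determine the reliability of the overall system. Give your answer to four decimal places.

R(pressure sensor) = exp(−0.0012 × 200) = 0.786628
R(choke actuator) = exp(−0.00059 × 200) = 0.888696
R(chemical-injection pump) = exp(−0.000085 × 200) = 0.983144
R(master valve solenoid) = exp(−0.00011 × 200) = 0.978240
Series (pressure sensor, choke actuator, and chemical-injection pump): 0.786628 × 0.888696 × 0.983144 = 0.687290
Parallel ([0.687290] and master valve solenoid): 1 − (1 − 0.687290)(1 − 0.978240) = 0.9932

0.9932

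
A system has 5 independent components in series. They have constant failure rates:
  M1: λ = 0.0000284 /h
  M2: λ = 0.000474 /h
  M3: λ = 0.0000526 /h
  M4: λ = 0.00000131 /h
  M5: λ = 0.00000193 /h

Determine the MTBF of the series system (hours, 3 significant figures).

Series of exponential components: λ_sys = Σ λ_i
λ_sys = 0.0000284 + 0.000474 + 0.0000526 + 0.00000131 + 0.00000193 = 5.5824e-04 /h
MTBF = 1 / λ_sys = 1790 h

1790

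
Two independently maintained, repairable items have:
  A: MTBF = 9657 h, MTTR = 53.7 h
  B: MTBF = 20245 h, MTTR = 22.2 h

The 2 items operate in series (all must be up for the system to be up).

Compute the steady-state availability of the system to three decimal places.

A(A) = MTBF/(MTBF+MTTR) = 9657/(9657+53.7) = 0.994470
A(B) = MTBF/(MTBF+MTTR) = 20245/(20245+22.2) = 0.998905
Series availability: 0.994470 × 0.998905 = 0.993

0.993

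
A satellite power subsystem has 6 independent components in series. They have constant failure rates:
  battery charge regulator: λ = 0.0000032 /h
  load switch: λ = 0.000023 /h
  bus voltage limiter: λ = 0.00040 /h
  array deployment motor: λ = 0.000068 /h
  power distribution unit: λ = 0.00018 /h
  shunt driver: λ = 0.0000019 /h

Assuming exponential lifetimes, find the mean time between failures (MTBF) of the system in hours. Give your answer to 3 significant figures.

Series of exponential components: λ_sys = Σ λ_i
λ_sys = 0.0000032 + 0.000023 + 0.00040 + 0.000068 + 0.00018 + 0.0000019 = 6.7610e-04 /h
MTBF = 1 / λ_sys = 1480 h

1480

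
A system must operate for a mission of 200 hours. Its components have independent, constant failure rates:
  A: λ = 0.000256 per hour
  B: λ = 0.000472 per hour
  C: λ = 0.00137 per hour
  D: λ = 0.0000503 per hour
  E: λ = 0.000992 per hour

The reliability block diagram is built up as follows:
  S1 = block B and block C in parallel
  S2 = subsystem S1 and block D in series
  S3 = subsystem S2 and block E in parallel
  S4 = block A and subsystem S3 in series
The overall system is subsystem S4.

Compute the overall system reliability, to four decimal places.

R(A) = exp(−0.000256 × 200) = 0.950089
R(B) = exp(−0.000472 × 200) = 0.909919
R(C) = exp(−0.00137 × 200) = 0.760332
R(D) = exp(−0.0000503 × 200) = 0.989990
R(E) = exp(−0.000992 × 200) = 0.820042
Parallel (B and C): 1 − (1 − 0.909919)(1 − 0.760332) = 0.978410
Series ([0.978410] and D): 0.978410 × 0.989990 = 0.968616
Parallel ([0.968616] and E): 1 − (1 − 0.968616)(1 − 0.820042) = 0.994352
Series (A and [0.994352]): 0.950089 × 0.994352 = 0.9447

0.9447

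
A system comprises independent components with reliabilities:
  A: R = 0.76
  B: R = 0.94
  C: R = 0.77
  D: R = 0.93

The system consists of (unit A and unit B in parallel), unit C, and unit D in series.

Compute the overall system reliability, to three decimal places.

Parallel (A and B): 1 − (1 − 0.76000)(1 − 0.94000) = 0.98560
Series ([0.98560], C, and D): 0.98560 × 0.77000 × 0.93000 = 0.706

0.706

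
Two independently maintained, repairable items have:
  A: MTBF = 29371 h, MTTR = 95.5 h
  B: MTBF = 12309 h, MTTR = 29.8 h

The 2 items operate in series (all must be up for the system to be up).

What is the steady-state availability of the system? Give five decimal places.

A(A) = MTBF/(MTBF+MTTR) = 29371/(29371+95.5) = 0.996759
A(B) = MTBF/(MTBF+MTTR) = 12309/(12309+29.8) = 0.997585
Series availability: 0.996759 × 0.997585 = 0.99435

0.99435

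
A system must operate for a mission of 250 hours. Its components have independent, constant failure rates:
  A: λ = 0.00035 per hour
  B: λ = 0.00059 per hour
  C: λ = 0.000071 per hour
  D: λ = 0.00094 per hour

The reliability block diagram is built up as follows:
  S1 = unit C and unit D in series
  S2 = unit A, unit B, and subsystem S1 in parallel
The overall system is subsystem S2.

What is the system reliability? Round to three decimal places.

R(A) = exp(−0.00035 × 250) = 0.91622
R(B) = exp(−0.00059 × 250) = 0.86286
R(C) = exp(−0.000071 × 250) = 0.98241
R(D) = exp(−0.00094 × 250) = 0.79057
Series (C and D): 0.98241 × 0.79057 = 0.77666
Parallel (A, B, and [0.77666]): 1 − (1 − 0.91622)(1 − 0.86286)(1 − 0.77666) = 0.997

0.997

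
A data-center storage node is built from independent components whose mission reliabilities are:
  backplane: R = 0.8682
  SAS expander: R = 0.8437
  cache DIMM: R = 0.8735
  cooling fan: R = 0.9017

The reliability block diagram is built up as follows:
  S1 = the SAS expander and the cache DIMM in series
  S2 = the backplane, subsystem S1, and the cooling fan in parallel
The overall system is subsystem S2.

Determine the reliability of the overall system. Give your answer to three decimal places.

Series (SAS expander and cache DIMM): 0.84370 × 0.87350 = 0.73697
Parallel (backplane, [0.73697], and cooling fan): 1 − (1 − 0.86820)(1 − 0.73697)(1 − 0.90170) = 0.997

0.997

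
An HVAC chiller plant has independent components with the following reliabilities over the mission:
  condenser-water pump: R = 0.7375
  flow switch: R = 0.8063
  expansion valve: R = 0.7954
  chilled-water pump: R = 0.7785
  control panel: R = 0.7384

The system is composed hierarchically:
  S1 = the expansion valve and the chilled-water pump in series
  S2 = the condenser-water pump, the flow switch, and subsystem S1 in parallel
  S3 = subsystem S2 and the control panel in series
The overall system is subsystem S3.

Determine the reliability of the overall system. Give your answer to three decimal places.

Series (expansion valve and chilled-water pump): 0.79540 × 0.77850 = 0.61922
Parallel (condenser-water pump, flow switch, and [0.61922]): 1 − (1 − 0.73750)(1 − 0.80630)(1 − 0.61922) = 0.98064
Series ([0.98064] and control panel): 0.98064 × 0.73840 = 0.724

0.724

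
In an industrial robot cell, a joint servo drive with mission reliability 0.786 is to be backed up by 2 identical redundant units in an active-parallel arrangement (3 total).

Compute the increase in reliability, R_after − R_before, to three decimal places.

0.204

R_before = 0.786
R_after = 1 − (1 − 0.786)^3 = 0.990
ΔR = 0.990 − 0.786 = 0.204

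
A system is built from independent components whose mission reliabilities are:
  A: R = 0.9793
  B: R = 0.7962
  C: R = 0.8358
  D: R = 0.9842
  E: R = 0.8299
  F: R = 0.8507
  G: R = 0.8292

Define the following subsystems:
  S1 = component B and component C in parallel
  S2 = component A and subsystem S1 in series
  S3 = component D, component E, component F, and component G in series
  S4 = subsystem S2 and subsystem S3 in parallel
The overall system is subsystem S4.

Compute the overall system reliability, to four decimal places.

0.9773

Parallel (B and C): 1 − (1 − 0.796200)(1 − 0.835800) = 0.966536
Series (A and [0.966536]): 0.979300 × 0.966536 = 0.946529
Series (D, E, F, and G): 0.984200 × 0.829900 × 0.850700 × 0.829200 = 0.576162
Parallel ([0.946529] and [0.576162]): 1 − (1 − 0.946529)(1 − 0.576162) = 0.9773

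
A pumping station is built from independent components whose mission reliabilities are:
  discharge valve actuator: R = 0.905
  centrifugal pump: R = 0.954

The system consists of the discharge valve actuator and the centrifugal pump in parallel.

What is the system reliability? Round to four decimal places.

0.9956

Parallel (discharge valve actuator and centrifugal pump): 1 − (1 − 0.905000)(1 − 0.954000) = 0.9956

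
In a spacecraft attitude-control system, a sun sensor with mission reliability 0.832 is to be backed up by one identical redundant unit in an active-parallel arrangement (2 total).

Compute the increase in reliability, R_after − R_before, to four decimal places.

R_before = 0.832
R_after = 1 − (1 − 0.832)^2 = 0.9718
ΔR = 0.9718 − 0.832 = 0.1398

0.1398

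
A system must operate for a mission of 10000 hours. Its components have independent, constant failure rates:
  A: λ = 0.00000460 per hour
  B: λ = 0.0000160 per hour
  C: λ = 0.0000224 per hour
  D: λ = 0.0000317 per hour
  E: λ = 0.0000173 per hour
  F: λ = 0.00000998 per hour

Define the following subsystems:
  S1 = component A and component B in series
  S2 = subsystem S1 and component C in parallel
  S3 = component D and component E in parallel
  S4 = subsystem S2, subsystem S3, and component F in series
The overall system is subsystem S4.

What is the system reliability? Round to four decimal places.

0.8336

R(A) = exp(−0.00000460 × 10000) = 0.955042
R(B) = exp(−0.0000160 × 10000) = 0.852144
R(C) = exp(−0.0000224 × 10000) = 0.799315
R(D) = exp(−0.0000317 × 10000) = 0.728331
R(E) = exp(−0.0000173 × 10000) = 0.841138
R(F) = exp(−0.00000998 × 10000) = 0.905018
Series (A and B): 0.955042 × 0.852144 = 0.813833
Parallel ([0.813833] and C): 1 − (1 − 0.813833)(1 − 0.799315) = 0.962639
Parallel (D and E): 1 − (1 − 0.728331)(1 − 0.841138) = 0.956842
Series ([0.962639], [0.956842], and F): 0.962639 × 0.956842 × 0.905018 = 0.8336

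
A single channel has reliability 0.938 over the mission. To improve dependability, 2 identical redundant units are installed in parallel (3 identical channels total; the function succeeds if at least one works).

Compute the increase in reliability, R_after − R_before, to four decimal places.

0.0618

R_before = 0.938
R_after = 1 − (1 − 0.938)^3 = 0.9998
ΔR = 0.9998 − 0.938 = 0.0618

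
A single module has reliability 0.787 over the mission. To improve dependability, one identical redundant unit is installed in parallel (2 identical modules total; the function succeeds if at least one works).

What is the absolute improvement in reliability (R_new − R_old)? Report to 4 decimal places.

0.1676

R_before = 0.787
R_after = 1 − (1 − 0.787)^2 = 0.9546
ΔR = 0.9546 − 0.787 = 0.1676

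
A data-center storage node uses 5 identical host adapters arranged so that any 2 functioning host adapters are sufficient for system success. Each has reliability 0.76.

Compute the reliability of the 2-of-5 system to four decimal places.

R = Σ_{i=2}^{5} C(5,i) p^i (1−p)^{5−i} with p = 0.76
C(5,2)·0.76^2·0.24^3 = 0.079847
C(5,3)·0.76^3·0.24^2 = 0.252850
C(5,4)·0.76^4·0.24^1 = 0.400346
C(5,5)·0.76^5·0.24^0 = 0.253553
Sum = 0.9866

0.9866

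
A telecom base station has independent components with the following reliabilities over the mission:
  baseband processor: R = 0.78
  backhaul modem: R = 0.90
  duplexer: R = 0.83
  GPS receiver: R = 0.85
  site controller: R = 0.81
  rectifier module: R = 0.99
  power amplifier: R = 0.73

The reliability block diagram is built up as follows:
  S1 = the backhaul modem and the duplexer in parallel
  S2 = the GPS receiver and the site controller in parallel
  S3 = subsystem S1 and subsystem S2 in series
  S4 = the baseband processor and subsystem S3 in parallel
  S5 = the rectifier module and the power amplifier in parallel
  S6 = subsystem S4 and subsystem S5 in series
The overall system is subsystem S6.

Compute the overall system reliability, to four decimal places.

0.9874

Parallel (backhaul modem and duplexer): 1 − (1 − 0.900000)(1 − 0.830000) = 0.983000
Parallel (GPS receiver and site controller): 1 − (1 − 0.850000)(1 − 0.810000) = 0.971500
Series ([0.983000] and [0.971500]): 0.983000 × 0.971500 = 0.954985
Parallel (baseband processor and [0.954985]): 1 − (1 − 0.780000)(1 − 0.954985) = 0.990097
Parallel (rectifier module and power amplifier): 1 − (1 − 0.990000)(1 − 0.730000) = 0.997300
Series ([0.990097] and [0.997300]): 0.990097 × 0.997300 = 0.9874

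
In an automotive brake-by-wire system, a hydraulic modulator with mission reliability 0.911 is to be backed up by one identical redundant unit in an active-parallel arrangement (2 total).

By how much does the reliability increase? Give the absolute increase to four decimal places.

R_before = 0.911
R_after = 1 − (1 − 0.911)^2 = 0.9921
ΔR = 0.9921 − 0.911 = 0.0811

0.0811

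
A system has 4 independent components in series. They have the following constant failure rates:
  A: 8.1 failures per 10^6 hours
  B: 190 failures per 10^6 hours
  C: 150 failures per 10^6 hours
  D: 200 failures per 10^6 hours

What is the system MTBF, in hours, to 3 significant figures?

Series of exponential components: λ_sys = Σ λ_i
λ_sys = 0.0000081 + 0.00019 + 0.00015 + 0.00020 = 5.4810e-04 /h
MTBF = 1 / λ_sys = 1820 h

1820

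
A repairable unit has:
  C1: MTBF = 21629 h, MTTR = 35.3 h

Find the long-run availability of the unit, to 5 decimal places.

0.99837

A(C1) = MTBF/(MTBF+MTTR) = 21629/(21629+35.3) = 0.99837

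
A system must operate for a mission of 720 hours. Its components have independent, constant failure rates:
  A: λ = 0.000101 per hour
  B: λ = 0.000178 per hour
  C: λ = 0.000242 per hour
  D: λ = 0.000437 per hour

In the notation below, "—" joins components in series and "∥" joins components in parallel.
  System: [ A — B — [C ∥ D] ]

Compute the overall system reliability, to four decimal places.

0.7827

R(A) = exp(−0.000101 × 720) = 0.929861
R(B) = exp(−0.000178 × 720) = 0.879713
R(C) = exp(−0.000242 × 720) = 0.840095
R(D) = exp(−0.000437 × 720) = 0.730052
Parallel (C and D): 1 − (1 − 0.840095)(1 − 0.730052) = 0.956834
Series (A, B, and [0.956834]): 0.929861 × 0.879713 × 0.956834 = 0.7827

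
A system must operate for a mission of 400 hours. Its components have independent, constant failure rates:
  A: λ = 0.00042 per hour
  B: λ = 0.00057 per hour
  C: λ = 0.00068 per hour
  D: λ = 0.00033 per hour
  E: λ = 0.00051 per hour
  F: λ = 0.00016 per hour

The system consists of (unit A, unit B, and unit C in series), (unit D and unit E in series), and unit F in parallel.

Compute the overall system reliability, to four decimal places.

R(A) = exp(−0.00042 × 400) = 0.845354
R(B) = exp(−0.00057 × 400) = 0.796124
R(C) = exp(−0.00068 × 400) = 0.761854
R(D) = exp(−0.00033 × 400) = 0.876341
R(E) = exp(−0.00051 × 400) = 0.815462
R(F) = exp(−0.00016 × 400) = 0.938005
Series (A, B, and C): 0.845354 × 0.796124 × 0.761854 = 0.512733
Series (D and E): 0.876341 × 0.815462 = 0.714623
Parallel ([0.512733], [0.714623], and F): 1 − (1 − 0.512733)(1 − 0.714623)(1 − 0.938005) = 0.9914

0.9914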